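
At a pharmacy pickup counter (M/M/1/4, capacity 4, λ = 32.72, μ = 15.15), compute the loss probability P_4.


ρ = λ/μ = 32.72/15.15 = 2.1597
P_K = (1−ρ)ρ^K/(1−ρ^(K+1)) = (-1.1597·21.757182)/(1 − 46.989769)
= -25.232587/-45.989769 = 0.548657

Final: 0.548657


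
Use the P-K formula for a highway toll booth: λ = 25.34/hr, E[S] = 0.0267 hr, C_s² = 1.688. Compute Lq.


ρ = λ·E[S] = 25.34·0.0267 = 0.6766
Lq = ρ²(1+C_s²)/(2(1−ρ)) = 0.4578·(1+1.688)/(2·0.3234)
= 0.4578·2.6880/0.6468 = 1.90224

Final: 1.90224


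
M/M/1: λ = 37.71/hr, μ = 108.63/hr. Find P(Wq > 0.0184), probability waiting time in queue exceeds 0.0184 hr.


ρ = 37.71/108.63 = 0.3471
P(Wq > t) = ρ·e^{−(μ−λ)t} = 0.3471·e^{−1.3049}
= 0.3471·0.271192 = 0.094142

Final: 0.094142


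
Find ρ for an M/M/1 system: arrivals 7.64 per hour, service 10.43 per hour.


ρ = λ/μ = 7.64/10.43 = 0.7325

Final: 0.7325


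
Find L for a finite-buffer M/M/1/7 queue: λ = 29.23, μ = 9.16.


ρ = 29.23/9.16 = 3.1910
L = ρ[1 − (K+1)ρ^K + Kρ^(K+1)] / [(1−ρ)(1−ρ^(K+1))]
Numerator: 3.1910·(1 − 8·3369.251201 + 7·10751.442424) = 154150.236189
Denominator: (-2.1910)·(-10750.442424) = 23554.735747
L = 154150.236189/23554.735747 = 6.5443

Final: 6.5443


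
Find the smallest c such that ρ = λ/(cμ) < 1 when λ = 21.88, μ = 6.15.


Stability requires cμ > λ ⇔ c > λ/μ.
λ/μ = 21.88/6.15 = 3.5577
Minimum integer c = ⌊3.5577⌋ + 1 = 4
Check: 4·6.15 = 24.60 > 21.88, while 3·6.15 = 18.45 ≤ 21.88

Final: 4 servers


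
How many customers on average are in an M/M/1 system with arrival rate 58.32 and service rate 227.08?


ρ = λ/μ = 58.32/227.08 = 0.2568
L = ρ/(1−ρ) = 0.2568/(1 − 0.2568) = 0.2568/0.7432 = 0.3456

Final: 0.3456


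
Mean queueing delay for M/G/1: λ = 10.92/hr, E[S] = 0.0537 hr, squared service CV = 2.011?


ρ = λ·E[S] = 10.92·0.0537 = 0.5864
E[S²] = E[S]²(1+C_s²) = 0.0537²·(1+2.011) = 0.008683
Wq = λ·E[S²]/(2(1−ρ)) = 10.92·0.008683/(2·0.4136) = 0.11462 hr

Final: 0.11462 hr


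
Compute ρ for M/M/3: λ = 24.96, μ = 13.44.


ρ = λ/(cμ) = 24.96/(3·13.44) = 24.96/40.32 = 0.6190

Final: 0.6190


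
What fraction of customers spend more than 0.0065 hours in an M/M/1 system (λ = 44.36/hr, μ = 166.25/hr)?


W ~ Exponential(μ−λ) for M/M/1.
μ − λ = 166.25 − 44.36 = 121.8900
P(W > t) = e^{−(μ−λ)t} = e^{−0.7923} = 0.452809

Final: 0.452809


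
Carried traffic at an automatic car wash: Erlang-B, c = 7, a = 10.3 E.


B(7,10.3) = 0.422176 (Erlang-B)
Carried load = a(1 − B) = 10.3·(1 − 0.422176) = 10.3·0.577824 = 5.9516 E

Final: 5.9516 Erlangs


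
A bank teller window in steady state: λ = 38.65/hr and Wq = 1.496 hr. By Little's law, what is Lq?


Lq = λWq = 38.65·1.496 = 57.8204

Final: 57.8204


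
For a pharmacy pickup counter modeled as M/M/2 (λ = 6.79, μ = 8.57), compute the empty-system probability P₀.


a = λ/μ = 6.79/8.57 = 0.7923; ρ = a/c = 0.3961
Σ_{k=0}^{1} a^k/k! (terms k=0..1) = 1.00000 + 0.79230 = 1.79230
Tail: a^2/(2!(1−ρ)) = 0.62774/(2·0.6039) = 0.51978
P₀ = 1/(1.79230 + 0.51978) = 1/2.31208 = 0.432511

Final: 0.432511


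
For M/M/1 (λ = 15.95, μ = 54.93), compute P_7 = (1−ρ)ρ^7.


ρ = 15.95/54.93 = 0.2904
P_n = (1−ρ)·ρ^n = (1 − 0.2904)·0.2904^7 = 0.7096·0.0001740 = 0.0001235

Final: 0.0001235


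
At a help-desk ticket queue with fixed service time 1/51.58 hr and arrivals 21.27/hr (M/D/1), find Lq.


ρ = 21.27/51.58 = 0.4124
M/D/1: Lq = ρ²/(2(1−ρ)) = 0.1700/(2·0.5876) = 0.14469

Final: 0.14469


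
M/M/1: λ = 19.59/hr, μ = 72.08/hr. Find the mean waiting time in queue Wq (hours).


ρ = 19.59/72.08 = 0.2718
Wq = ρ/(μ−λ) = 0.2718/(72.08 − 19.59) = 0.2718/52.49 = 0.005178 hr

Final: 0.005178 hr


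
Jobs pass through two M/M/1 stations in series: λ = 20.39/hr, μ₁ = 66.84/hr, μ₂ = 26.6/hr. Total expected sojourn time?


Each node sees arrival rate λ = 20.39/hr (tandem ⇒ throughput preserved).
W₁ = 1/(μ₁−λ) = 1/(66.84−20.39) = 0.02153 hr
W₂ = 1/(μ₂−λ) = 1/(26.6−20.39) = 0.16103 hr
W_total = W₁ + W₂ = 0.02153 + 0.16103 = 0.18256 hr

Final: 0.18256 hr


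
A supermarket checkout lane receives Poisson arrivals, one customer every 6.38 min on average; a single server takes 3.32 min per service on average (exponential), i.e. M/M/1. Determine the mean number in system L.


λ = 60/6.38 = 9.4044 /hr
μ = 60/3.32 = 18.0723 /hr
ρ = λ/μ = 9.4044/18.0723 = 0.5204
L = ρ/(1−ρ) = 0.5204/0.4796 = 1.0850

Final: 1.0850


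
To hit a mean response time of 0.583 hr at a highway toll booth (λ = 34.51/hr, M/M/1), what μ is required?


W = 1/(μ−λ) ⇒ μ − λ = 1/W = 1/0.583 = 1.7153
μ = λ + 1/W = 34.51 + 1.7153 = 36.2253 per hr

Final: 36.2253 /hr


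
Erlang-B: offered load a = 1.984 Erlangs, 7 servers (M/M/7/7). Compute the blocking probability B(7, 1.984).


B(c,a) = (a^c/c!) / Σ_{k=0}^{c} a^k/k!
a^7/7! = 0.024008
Σ terms (k=0..7): 1.00000 + 1.98400 + 1.96813 + 1.30159 + 0.64559 + 0.25617 + 0.08471 + 0.02401 = 7.264189
B = 0.024008/7.264189 = 0.003305

Final: 0.003305


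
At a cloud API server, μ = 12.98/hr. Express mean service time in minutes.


Mean service time = 1/μ = 1/12.98 hour = 0.07704 hour
In minutes: 0.07704 × 60 = 4.6225 min

Final: 4.6225 min


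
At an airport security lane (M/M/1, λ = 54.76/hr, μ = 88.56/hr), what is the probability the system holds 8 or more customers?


ρ = 54.76/88.56 = 0.6183
P(N ≥ n) = ρ^n = 0.6183^8 = 0.021370

Final: 0.021370


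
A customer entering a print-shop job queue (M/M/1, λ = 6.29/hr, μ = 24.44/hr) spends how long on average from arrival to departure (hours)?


W = 1/(μ−λ) = 1/(24.44 − 6.29) = 1/18.15 = 0.05510 hr

Final: 0.05510 hr


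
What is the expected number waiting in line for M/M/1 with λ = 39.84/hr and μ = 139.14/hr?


ρ = 39.84/139.14 = 0.2863
Lq = ρ²/(1−ρ) = 0.08199/0.7137 = 0.1149

Final: 0.1149


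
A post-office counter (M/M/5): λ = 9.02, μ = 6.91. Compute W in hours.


a = 1.3054; ρ = 0.2611; P₀ = 0.270874
Lq = P₀·a^c·ρ/(c!(1−ρ)²) = 0.004091
Wq = Lq/λ = 0.004091/9.02 = 0.0004535 hr
W = Wq + 1/μ = 0.0004535 + 0.14472 = 0.14517 hr

Final: 0.14517 hr


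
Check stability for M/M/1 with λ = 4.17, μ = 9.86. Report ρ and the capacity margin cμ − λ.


Total capacity cμ = 1·9.86 = 9.86/hr
ρ = λ/(cμ) = 4.17/9.86 = 0.4229
Stable ⇔ ρ < 1: YES
Spare capacity = cμ − λ = 9.86 − 4.17 = 5.69/hr

Final: ρ = 0.4229; stable; margin = 5.69/hr


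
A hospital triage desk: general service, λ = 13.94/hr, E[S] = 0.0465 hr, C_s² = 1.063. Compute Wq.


ρ = λ·E[S] = 13.94·0.0465 = 0.6482
E[S²] = E[S]²(1+C_s²) = 0.0465²·(1+1.063) = 0.004461
Wq = λ·E[S²]/(2(1−ρ)) = 13.94·0.004461/(2·0.3518) = 0.08838 hr

Final: 0.08838 hr


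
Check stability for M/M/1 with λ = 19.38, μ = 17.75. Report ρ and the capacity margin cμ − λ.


Total capacity cμ = 1·17.75 = 17.75/hr
ρ = λ/(cμ) = 19.38/17.75 = 1.0918
Stable ⇔ ρ < 1: NO
Spare capacity = cμ − λ = 17.75 − 19.38 = -1.63/hr

Final: ρ = 1.0918; unstable; margin = -1.63/hr


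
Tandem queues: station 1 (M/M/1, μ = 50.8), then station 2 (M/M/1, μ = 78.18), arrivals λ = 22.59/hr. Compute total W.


Each node sees arrival rate λ = 22.59/hr (tandem ⇒ throughput preserved).
W₁ = 1/(μ₁−λ) = 1/(50.8−22.59) = 0.03545 hr
W₂ = 1/(μ₂−λ) = 1/(78.18−22.59) = 0.01799 hr
W_total = W₁ + W₂ = 0.03545 + 0.01799 = 0.05344 hr

Final: 0.05344 hr


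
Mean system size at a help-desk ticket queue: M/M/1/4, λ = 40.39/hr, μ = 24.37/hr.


ρ = 40.39/24.37 = 1.6574
L = ρ[1 − (K+1)ρ^K + Kρ^(K+1)] / [(1−ρ)(1−ρ^(K+1))]
Numerator: 1.6574·(1 − 5·7.545244 + 4·12.505228) = 22.034165
Denominator: (-0.6574)·(-11.505228) = 7.563141
L = 22.034165/7.563141 = 2.9134

Final: 2.9134


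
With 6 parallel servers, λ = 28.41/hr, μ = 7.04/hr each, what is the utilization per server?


ρ = λ/(cμ) = 28.41/(6·7.04) = 28.41/42.24 = 0.6726

Final: 0.6726


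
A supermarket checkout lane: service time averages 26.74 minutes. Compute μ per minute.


μ = 1/(service time) in consistent units.
1 minute = 1 min, so μ = 1/26.74 = 0.03740 per minute

Final: 0.03740 /min


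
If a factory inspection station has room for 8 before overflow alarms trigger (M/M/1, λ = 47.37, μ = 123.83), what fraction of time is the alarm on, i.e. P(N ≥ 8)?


ρ = 47.37/123.83 = 0.3825
P(N ≥ n) = ρ^n = 0.3825^8 = 0.0004586

Final: 0.0004586


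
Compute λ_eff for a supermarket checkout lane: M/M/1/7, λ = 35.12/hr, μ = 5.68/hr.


ρ = 6.1831; P_K = (1−ρ)ρ^7/(1−ρ^8) = 0.838269
λ_eff = λ(1 − P_K) = 35.12·(1 − 0.838269) = 35.12·0.161731 = 5.6800 /hr

Final: 5.6800 /hr


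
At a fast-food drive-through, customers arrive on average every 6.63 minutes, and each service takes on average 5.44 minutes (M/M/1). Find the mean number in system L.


λ = 60/6.63 = 9.0498 /hr
μ = 60/5.44 = 11.0294 /hr
ρ = λ/μ = 9.0498/11.0294 = 0.8205
L = ρ/(1−ρ) = 0.8205/0.1795 = 4.5714

Final: 4.5714


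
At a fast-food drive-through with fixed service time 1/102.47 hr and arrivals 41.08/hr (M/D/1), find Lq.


ρ = 41.08/102.47 = 0.4009
M/D/1: Lq = ρ²/(2(1−ρ)) = 0.1607/(2·0.5991) = 0.13413

Final: 0.13413


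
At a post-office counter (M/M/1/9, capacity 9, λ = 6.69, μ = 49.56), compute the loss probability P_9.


ρ = λ/μ = 6.69/49.56 = 0.1350
P_K = (1−ρ)ρ^K/(1−ρ^(K+1)) = (0.8650·0.00000001488)/(1 − 0.000000002009)
= 0.00000001287/1.000000 = 0.00000001287

Final: 0.00000001287


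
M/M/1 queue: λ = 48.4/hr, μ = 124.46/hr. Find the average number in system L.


ρ = λ/μ = 48.4/124.46 = 0.3889
L = ρ/(1−ρ) = 0.3889/(1 − 0.3889) = 0.3889/0.6111 = 0.6363

Final: 0.6363


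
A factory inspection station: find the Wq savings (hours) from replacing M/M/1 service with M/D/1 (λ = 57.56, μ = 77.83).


ρ = 57.56/77.83 = 0.7396
Wq(M/M/1) = ρ/(μ−λ) = 0.7396/20.27 = 0.03649 hr
Wq(M/D/1) = ρ/(2(μ−λ)) = 0.01824 hr
Savings = 0.03649 − 0.01824 = 0.01824 hr

Final: 0.01824 hr


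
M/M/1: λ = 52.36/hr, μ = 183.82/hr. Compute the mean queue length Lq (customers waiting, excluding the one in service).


ρ = 52.36/183.82 = 0.2848
Lq = ρ²/(1−ρ) = 0.08114/0.7152 = 0.1135

Final: 0.1135


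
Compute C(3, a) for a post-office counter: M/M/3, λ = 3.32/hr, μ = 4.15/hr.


a = λ/μ = 0.8000; ρ = a/3 = 0.2667
P₀ = 0.447154 (from M/M/c formula)
C(c,a) = [a^c/(c!(1−ρ))]·P₀ = [0.51200/(6·0.7333)]·0.447154
= 0.11636·0.447154 = 0.052033

Final: 0.052033


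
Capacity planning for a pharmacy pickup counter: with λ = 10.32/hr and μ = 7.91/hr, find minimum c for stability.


Stability requires cμ > λ ⇔ c > λ/μ.
λ/μ = 10.32/7.91 = 1.3047
Minimum integer c = ⌊1.3047⌋ + 1 = 2
Check: 2·7.91 = 15.82 > 10.32, while 1·7.91 = 7.91 ≤ 10.32

Final: 2 servers


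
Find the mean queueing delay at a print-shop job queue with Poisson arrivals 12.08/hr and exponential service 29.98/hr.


ρ = 12.08/29.98 = 0.4029
Wq = ρ/(μ−λ) = 0.4029/(29.98 − 12.08) = 0.4029/17.90 = 0.02251 hr

Final: 0.02251 hr


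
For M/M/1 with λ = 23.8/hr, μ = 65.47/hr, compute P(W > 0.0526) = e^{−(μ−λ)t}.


W ~ Exponential(μ−λ) for M/M/1.
μ − λ = 65.47 − 23.8 = 41.6700
P(W > t) = e^{−(μ−λ)t} = e^{−2.1918} = 0.111711

Final: 0.111711


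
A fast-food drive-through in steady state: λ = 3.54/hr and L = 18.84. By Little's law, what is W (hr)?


W = L/λ = 18.84/3.54 = 5.3220 hr

Final: 5.3220 hr


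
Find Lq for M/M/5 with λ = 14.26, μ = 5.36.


a = λ/μ = 2.6604; ρ = a/5 = 0.5321
P₀ = 0.067572
Lq = P₀·a^c·ρ / (c!·(1−ρ)²) = 0.067572·133.28267·0.5321/(120·0.21894)
= 0.18240

Final: 0.18240


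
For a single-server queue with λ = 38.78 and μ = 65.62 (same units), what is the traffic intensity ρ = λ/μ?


ρ = λ/μ = 38.78/65.62 = 0.5910

Final: 0.5910


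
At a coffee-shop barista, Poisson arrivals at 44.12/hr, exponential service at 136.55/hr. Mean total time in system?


W = 1/(μ−λ) = 1/(136.55 − 44.12) = 1/92.43 = 0.01082 hr

Final: 0.01082 hr


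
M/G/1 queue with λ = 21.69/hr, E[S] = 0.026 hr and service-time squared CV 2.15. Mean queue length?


ρ = λ·E[S] = 21.69·0.026 = 0.5639
Lq = ρ²(1+C_s²)/(2(1−ρ)) = 0.3180·(1+2.15)/(2·0.4361)
= 0.3180·3.1500/0.8721 = 1.14868

Final: 1.14868


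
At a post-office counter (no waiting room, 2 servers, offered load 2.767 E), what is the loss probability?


B(c,a) = (a^c/c!) / Σ_{k=0}^{c} a^k/k!
a^2/2! = 3.828144
Σ terms (k=0..2): 1.00000 + 2.76700 + 3.82814 = 7.595144
B = 3.828144/7.595144 = 0.504025

Final: 0.504025


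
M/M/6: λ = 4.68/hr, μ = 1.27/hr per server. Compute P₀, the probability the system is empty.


a = λ/μ = 4.68/1.27 = 3.6850; ρ = a/c = 0.6142
Σ_{k=0}^{5} a^k/k! (terms k=0..5) = 1.00000 + 3.68504 + 6.78976 + 8.34017 + 7.68347 + 5.66278 = 33.16122
Tail: a^6/(6!(1−ρ)) = 2504.10648/(720·0.3858) = 9.01422
P₀ = 1/(33.16122 + 9.01422) = 1/42.17543 = 0.023710

Final: 0.023710


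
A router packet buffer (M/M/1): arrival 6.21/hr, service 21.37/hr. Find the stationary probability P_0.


ρ = 6.21/21.37 = 0.2906
P_n = (1−ρ)·ρ^n = (1 − 0.2906)·0.2906^0 = 0.7094·1.000000 = 0.709406

Final: 0.709406


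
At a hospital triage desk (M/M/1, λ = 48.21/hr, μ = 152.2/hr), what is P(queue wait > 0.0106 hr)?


ρ = 48.21/152.2 = 0.3168
P(Wq > t) = ρ·e^{−(μ−λ)t} = 0.3168·e^{−1.1023}
= 0.3168·0.332108 = 0.105197

Final: 0.105197


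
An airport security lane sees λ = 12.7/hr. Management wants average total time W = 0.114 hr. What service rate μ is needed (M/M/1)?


W = 1/(μ−λ) ⇒ μ − λ = 1/W = 1/0.114 = 8.7719
μ = λ + 1/W = 12.7 + 8.7719 = 21.4719 per hr

Final: 21.4719 /hr


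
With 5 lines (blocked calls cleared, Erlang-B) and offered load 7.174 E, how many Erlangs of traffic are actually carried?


B(5,7.174) = 0.434841 (Erlang-B)
Carried load = a(1 − B) = 7.174·(1 − 0.434841) = 7.174·0.565159 = 4.0544 E

Final: 4.0544 Erlangs


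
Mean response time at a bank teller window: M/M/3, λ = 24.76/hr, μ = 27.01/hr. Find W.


a = 0.9167; ρ = 0.3056; P₀ = 0.396550
Lq = P₀·a^c·ρ/(c!(1−ρ)²) = 0.03226
Wq = Lq/λ = 0.03226/24.76 = 0.001303 hr
W = Wq + 1/μ = 0.001303 + 0.03702 = 0.03833 hr

Final: 0.03833 hr


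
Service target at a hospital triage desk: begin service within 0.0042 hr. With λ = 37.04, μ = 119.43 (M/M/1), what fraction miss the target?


ρ = 37.04/119.43 = 0.3101
P(Wq > t) = ρ·e^{−(μ−λ)t} = 0.3101·e^{−0.3460}
= 0.3101·0.707486 = 0.219419

Final: 0.219419


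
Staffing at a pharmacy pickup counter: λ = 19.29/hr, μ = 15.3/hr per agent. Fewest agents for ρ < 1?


Stability requires cμ > λ ⇔ c > λ/μ.
λ/μ = 19.29/15.3 = 1.2608
Minimum integer c = ⌊1.2608⌋ + 1 = 2
Check: 2·15.3 = 30.60 > 19.29, while 1·15.3 = 15.30 ≤ 19.29

Final: 2 servers


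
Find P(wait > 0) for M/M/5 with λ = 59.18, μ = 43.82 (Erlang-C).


a = λ/μ = 1.3505; ρ = a/5 = 0.2701
P₀ = 0.258871 (from M/M/c formula)
C(c,a) = [a^c/(c!(1−ρ))]·P₀ = [4.49276/(120·0.7299)]·0.258871
= 0.05129·0.258871 = 0.013279

Final: 0.013279


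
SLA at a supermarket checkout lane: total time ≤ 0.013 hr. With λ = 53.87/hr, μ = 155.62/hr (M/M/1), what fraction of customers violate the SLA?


W ~ Exponential(μ−λ) for M/M/1.
μ − λ = 155.62 − 53.87 = 101.7500
P(W > t) = e^{−(μ−λ)t} = e^{−1.3227} = 0.266402

Final: 0.266402


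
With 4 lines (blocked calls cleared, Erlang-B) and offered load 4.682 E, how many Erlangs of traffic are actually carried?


B(4,4.682) = 0.372365 (Erlang-B)
Carried load = a(1 − B) = 4.682·(1 − 0.372365) = 4.682·0.627635 = 2.9386 E

Final: 2.9386 Erlangs


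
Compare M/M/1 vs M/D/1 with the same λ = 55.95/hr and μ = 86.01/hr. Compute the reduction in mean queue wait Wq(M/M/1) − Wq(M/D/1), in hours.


ρ = 55.95/86.01 = 0.6505
Wq(M/M/1) = ρ/(μ−λ) = 0.6505/30.06 = 0.02164 hr
Wq(M/D/1) = ρ/(2(μ−λ)) = 0.01082 hr
Savings = 0.02164 − 0.01082 = 0.01082 hr

Final: 0.01082 hr


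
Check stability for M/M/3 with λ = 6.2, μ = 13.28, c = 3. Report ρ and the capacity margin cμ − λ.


Total capacity cμ = 3·13.28 = 39.84/hr
ρ = λ/(cμ) = 6.2/39.84 = 0.1556
Stable ⇔ ρ < 1: YES
Spare capacity = cμ − λ = 39.84 − 6.2 = 33.64/hr

Final: ρ = 0.1556; stable; margin = 33.64/hr


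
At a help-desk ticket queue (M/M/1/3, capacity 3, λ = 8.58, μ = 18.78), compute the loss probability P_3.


ρ = λ/μ = 8.58/18.78 = 0.4569
P_K = (1−ρ)ρ^K/(1−ρ^(K+1)) = (0.5431·0.095362)/(1 − 0.043568)
= 0.051794/0.956432 = 0.054153

Final: 0.054153


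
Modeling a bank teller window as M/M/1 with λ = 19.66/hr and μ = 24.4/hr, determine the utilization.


ρ = λ/μ = 19.66/24.4 = 0.8057

Final: 0.8057


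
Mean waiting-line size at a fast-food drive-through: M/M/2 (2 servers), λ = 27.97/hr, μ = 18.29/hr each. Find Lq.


a = λ/μ = 1.5293; ρ = a/2 = 0.7646
P₀ = 0.133385
Lq = P₀·a^c·ρ / (c!·(1−ρ)²) = 0.133385·2.33861·0.7646/(2·0.05540)
= 2.15260

Final: 2.15260


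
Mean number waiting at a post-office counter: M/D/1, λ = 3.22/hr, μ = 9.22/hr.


ρ = 3.22/9.22 = 0.3492
M/D/1: Lq = ρ²/(2(1−ρ)) = 0.1220/(2·0.6508) = 0.09371

Final: 0.09371


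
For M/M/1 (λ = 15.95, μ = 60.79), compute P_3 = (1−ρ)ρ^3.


ρ = 15.95/60.79 = 0.2624
P_n = (1−ρ)·ρ^n = (1 − 0.2624)·0.2624^3 = 0.7376·0.018063 = 0.013324

Final: 0.013324


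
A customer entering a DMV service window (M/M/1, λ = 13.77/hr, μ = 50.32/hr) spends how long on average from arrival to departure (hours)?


W = 1/(μ−λ) = 1/(50.32 − 13.77) = 1/36.55 = 0.02736 hr

Final: 0.02736 hr


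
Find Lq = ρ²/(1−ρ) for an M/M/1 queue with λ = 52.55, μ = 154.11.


ρ = 52.55/154.11 = 0.3410
Lq = ρ²/(1−ρ) = 0.1163/0.6590 = 0.1764

Final: 0.1764


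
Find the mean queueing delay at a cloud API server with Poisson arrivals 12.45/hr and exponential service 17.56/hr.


ρ = 12.45/17.56 = 0.7090
Wq = ρ/(μ−λ) = 0.7090/(17.56 − 12.45) = 0.7090/5.11 = 0.1387 hr

Final: 0.1387 hr


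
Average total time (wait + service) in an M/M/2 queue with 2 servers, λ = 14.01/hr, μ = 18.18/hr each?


a = 0.7706; ρ = 0.3853; P₀ = 0.443716
Lq = P₀·a^c·ρ/(c!(1−ρ)²) = 0.13436
Wq = Lq/λ = 0.13436/14.01 = 0.009590 hr
W = Wq + 1/μ = 0.009590 + 0.05501 = 0.06460 hr

Final: 0.06460 hr


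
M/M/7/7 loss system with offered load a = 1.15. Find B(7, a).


B(c,a) = (a^c/c!) / Σ_{k=0}^{c} a^k/k!
a^7/7! = 0.0005278
Σ terms (k=0..7): 1.00000 + 1.15000 + 0.66125 + 0.25348 + 0.07288 + 0.01676 + 0.003213 + 0.0005278 = 3.158106
B = 0.0005278/3.158106 = 0.0001671

Final: 0.0001671


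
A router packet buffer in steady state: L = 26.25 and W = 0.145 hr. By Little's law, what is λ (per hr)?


λ = L/W = 26.25/0.145 = 181.0345 /hr

Final: 181.0345 /hr


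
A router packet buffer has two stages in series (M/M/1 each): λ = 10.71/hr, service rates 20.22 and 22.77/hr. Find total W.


Each node sees arrival rate λ = 10.71/hr (tandem ⇒ throughput preserved).
W₁ = 1/(μ₁−λ) = 1/(20.22−10.71) = 0.10515 hr
W₂ = 1/(μ₂−λ) = 1/(22.77−10.71) = 0.08292 hr
W_total = W₁ + W₂ = 0.10515 + 0.08292 = 0.18807 hr

Final: 0.18807 hr


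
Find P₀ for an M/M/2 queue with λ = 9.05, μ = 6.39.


a = λ/μ = 9.05/6.39 = 1.4163; ρ = a/c = 0.7081
Σ_{k=0}^{1} a^k/k! (terms k=0..1) = 1.00000 + 1.41628 = 2.41628
Tail: a^2/(2!(1−ρ)) = 2.00584/(2·0.2919) = 3.43627
P₀ = 1/(2.41628 + 3.43627) = 1/5.85255 = 0.170866

Final: 0.170866


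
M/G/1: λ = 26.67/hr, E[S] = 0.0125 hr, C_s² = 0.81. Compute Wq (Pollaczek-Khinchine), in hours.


ρ = λ·E[S] = 26.67·0.0125 = 0.3334
E[S²] = E[S]²(1+C_s²) = 0.0125²·(1+0.81) = 0.0002828
Wq = λ·E[S²]/(2(1−ρ)) = 26.67·0.0002828/(2·0.6666) = 0.005657 hr

Final: 0.005657 hr


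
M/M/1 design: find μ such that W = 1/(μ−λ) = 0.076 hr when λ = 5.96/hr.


W = 1/(μ−λ) ⇒ μ − λ = 1/W = 1/0.076 = 13.1579
μ = λ + 1/W = 5.96 + 13.1579 = 19.1179 per hr

Final: 19.1179 /hr


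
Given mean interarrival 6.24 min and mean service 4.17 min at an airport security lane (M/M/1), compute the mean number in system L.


λ = 60/6.24 = 9.6154 /hr
μ = 60/4.17 = 14.3885 /hr
ρ = λ/μ = 9.6154/14.3885 = 0.6683
L = ρ/(1−ρ) = 0.6683/0.3317 = 2.0145

Final: 2.0145


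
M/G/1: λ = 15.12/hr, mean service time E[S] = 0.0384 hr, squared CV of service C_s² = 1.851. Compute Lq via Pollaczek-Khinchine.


ρ = λ·E[S] = 15.12·0.0384 = 0.5806
Lq = ρ²(1+C_s²)/(2(1−ρ)) = 0.3371·(1+1.851)/(2·0.4194)
= 0.3371·2.8510/0.8388 = 1.14581

Final: 1.14581


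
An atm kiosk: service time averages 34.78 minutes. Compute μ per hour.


μ = 1/(service time) in consistent units.
1 hour = 60 min, so μ = 60/34.78 = 1.7251 per hour

Final: 1.7251 /hr


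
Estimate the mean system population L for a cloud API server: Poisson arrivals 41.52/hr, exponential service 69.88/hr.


ρ = λ/μ = 41.52/69.88 = 0.5942
L = ρ/(1−ρ) = 0.5942/(1 − 0.5942) = 0.5942/0.4058 = 1.4640

Final: 1.4640


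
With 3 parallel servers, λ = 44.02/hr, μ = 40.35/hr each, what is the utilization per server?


ρ = λ/(cμ) = 44.02/(3·40.35) = 44.02/121.05 = 0.3637

Final: 0.3637


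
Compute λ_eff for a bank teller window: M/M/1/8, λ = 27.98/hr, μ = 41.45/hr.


ρ = 0.6750; P_K = (1−ρ)ρ^8/(1−ρ^9) = 0.014430
λ_eff = λ(1 − P_K) = 27.98·(1 − 0.014430) = 27.98·0.985570 = 27.5763 /hr

Final: 27.5763 /hr


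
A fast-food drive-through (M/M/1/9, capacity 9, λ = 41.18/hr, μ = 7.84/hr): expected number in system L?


ρ = 41.18/7.84 = 5.2526
L = ρ[1 − (K+1)ρ^K + Kρ^(K+1)] / [(1−ρ)(1−ρ^(K+1))]
Numerator: 5.2526·(1 − 10·3043214.162485 + 9·15984637.654483) = 595794752.113923
Denominator: (-4.2526)·(-15984636.654483) = 67975482.915877
L = 595794752.113923/67975482.915877 = 8.7648

Final: 8.7648


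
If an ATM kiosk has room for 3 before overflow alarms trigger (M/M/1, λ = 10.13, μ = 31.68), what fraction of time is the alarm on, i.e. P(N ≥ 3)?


ρ = 10.13/31.68 = 0.3198
P(N ≥ n) = ρ^n = 0.3198^3 = 0.032694

Final: 0.032694


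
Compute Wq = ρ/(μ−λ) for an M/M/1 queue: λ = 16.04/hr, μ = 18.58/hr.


ρ = 16.04/18.58 = 0.8633
Wq = ρ/(μ−λ) = 0.8633/(18.58 − 16.04) = 0.8633/2.54 = 0.3399 hr

Final: 0.3399 hr


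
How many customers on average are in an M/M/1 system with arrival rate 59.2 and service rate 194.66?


ρ = λ/μ = 59.2/194.66 = 0.3041
L = ρ/(1−ρ) = 0.3041/(1 − 0.3041) = 0.3041/0.6959 = 0.4370

Final: 0.4370


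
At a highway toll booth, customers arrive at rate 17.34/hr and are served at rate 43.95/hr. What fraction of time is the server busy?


ρ = λ/μ = 17.34/43.95 = 0.3945

Final: 0.3945


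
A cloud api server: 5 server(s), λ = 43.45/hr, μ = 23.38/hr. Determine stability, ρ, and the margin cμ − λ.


Total capacity cμ = 5·23.38 = 116.90/hr
ρ = λ/(cμ) = 43.45/116.90 = 0.3717
Stable ⇔ ρ < 1: YES
Spare capacity = cμ − λ = 116.90 − 43.45 = 73.45/hr

Final: ρ = 0.3717; stable; margin = 73.45/hr


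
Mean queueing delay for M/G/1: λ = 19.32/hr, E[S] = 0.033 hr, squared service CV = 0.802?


ρ = λ·E[S] = 19.32·0.033 = 0.6376
E[S²] = E[S]²(1+C_s²) = 0.033²·(1+0.802) = 0.001962
Wq = λ·E[S²]/(2(1−ρ)) = 19.32·0.001962/(2·0.3624) = 0.05230 hr

Final: 0.05230 hr


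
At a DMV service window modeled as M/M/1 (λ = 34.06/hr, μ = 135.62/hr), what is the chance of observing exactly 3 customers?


ρ = 34.06/135.62 = 0.2511
P_n = (1−ρ)·ρ^n = (1 − 0.2511)·0.2511^3 = 0.7489·0.015840 = 0.011862

Final: 0.011862


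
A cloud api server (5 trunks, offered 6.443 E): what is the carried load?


B(5,6.443) = 0.390230 (Erlang-B)
Carried load = a(1 − B) = 6.443·(1 − 0.390230) = 6.443·0.609770 = 3.9288 E

Final: 3.9288 Erlangs


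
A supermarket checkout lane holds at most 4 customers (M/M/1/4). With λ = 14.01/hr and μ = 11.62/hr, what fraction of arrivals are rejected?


ρ = λ/μ = 14.01/11.62 = 1.2057
P_K = (1−ρ)ρ^K/(1−ρ^(K+1)) = (-0.2057·2.113139)/(1 − 2.547769)
= -0.434630/-1.547769 = 0.280811

Final: 0.280811


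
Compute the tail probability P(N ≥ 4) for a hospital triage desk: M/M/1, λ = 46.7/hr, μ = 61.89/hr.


ρ = 46.7/61.89 = 0.7546
P(N ≥ n) = ρ^n = 0.7546^4 = 0.324180

Final: 0.324180


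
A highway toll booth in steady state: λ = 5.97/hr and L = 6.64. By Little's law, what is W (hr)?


W = L/λ = 6.64/5.97 = 1.1122 hr

Final: 1.1122 hr


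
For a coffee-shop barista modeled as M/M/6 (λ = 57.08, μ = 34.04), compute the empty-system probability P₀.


a = λ/μ = 57.08/34.04 = 1.6769; ρ = a/c = 0.2795
Σ_{k=0}^{5} a^k/k! (terms k=0..5) = 1.00000 + 1.67685 + 1.40591 + 0.78584 + 0.32943 + 0.11048 = 5.30852
Tail: a^6/(6!(1−ρ)) = 22.23138/(720·0.7205) = 0.04285
P₀ = 1/(5.30852 + 0.04285) = 1/5.35137 = 0.186868

Final: 0.186868


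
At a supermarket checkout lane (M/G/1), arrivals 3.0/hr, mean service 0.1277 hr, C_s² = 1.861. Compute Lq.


ρ = λ·E[S] = 3.0·0.1277 = 0.3831
Lq = ρ²(1+C_s²)/(2(1−ρ)) = 0.1468·(1+1.861)/(2·0.6169)
= 0.1468·2.8610/1.2338 = 0.34033

Final: 0.34033


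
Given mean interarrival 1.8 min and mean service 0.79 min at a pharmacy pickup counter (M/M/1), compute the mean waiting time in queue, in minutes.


λ = 60/1.8 = 33.3333 /hr
μ = 60/0.79 = 75.9494 /hr
ρ = λ/μ = 33.3333/75.9494 = 0.4389
Wq = ρ/(μ−λ) = 0.4389/(75.9494−33.3333) = 0.01030 hr
In minutes: 0.01030·60 = 0.6179 min

Final: 0.6179 min


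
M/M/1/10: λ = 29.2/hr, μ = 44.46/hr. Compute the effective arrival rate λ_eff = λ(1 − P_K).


ρ = 0.6568; P_K = (1−ρ)ρ^10/(1−ρ^11) = 0.005176
λ_eff = λ(1 − P_K) = 29.2·(1 − 0.005176) = 29.2·0.994824 = 29.0489 /hr

Final: 29.0489 /hr


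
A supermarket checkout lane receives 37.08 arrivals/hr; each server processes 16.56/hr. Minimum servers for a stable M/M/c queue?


Stability requires cμ > λ ⇔ c > λ/μ.
λ/μ = 37.08/16.56 = 2.2391
Minimum integer c = ⌊2.2391⌋ + 1 = 3
Check: 3·16.56 = 49.68 > 37.08, while 2·16.56 = 33.12 ≤ 37.08

Final: 3 servers


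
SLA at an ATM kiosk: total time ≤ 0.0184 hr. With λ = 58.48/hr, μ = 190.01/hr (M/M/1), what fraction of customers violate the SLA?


W ~ Exponential(μ−λ) for M/M/1.
μ − λ = 190.01 − 58.48 = 131.5300
P(W > t) = e^{−(μ−λ)t} = e^{−2.4202} = 0.088908

Final: 0.088908


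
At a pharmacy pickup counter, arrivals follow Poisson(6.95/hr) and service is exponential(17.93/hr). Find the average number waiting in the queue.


ρ = 6.95/17.93 = 0.3876
Lq = ρ²/(1−ρ) = 0.1502/0.6124 = 0.2454

Final: 0.2454


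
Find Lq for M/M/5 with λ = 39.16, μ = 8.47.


a = λ/μ = 4.6234; ρ = a/5 = 0.9247
P₀ = 0.003502
Lq = P₀·a^c·ρ / (c!·(1−ρ)²) = 0.003502·2112.49828·0.9247/(120·0.005674)
= 10.04793

Final: 10.04793


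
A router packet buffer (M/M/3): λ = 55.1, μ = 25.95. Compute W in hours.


a = 2.1233; ρ = 0.7078; P₀ = 0.092274
Lq = P₀·a^c·ρ/(c!(1−ρ)²) = 1.22017
Wq = Lq/λ = 1.22017/55.1 = 0.02214 hr
W = Wq + 1/μ = 0.02214 + 0.03854 = 0.06068 hr

Final: 0.06068 hr


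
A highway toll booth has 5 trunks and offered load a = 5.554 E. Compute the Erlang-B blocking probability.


B(c,a) = (a^c/c!) / Σ_{k=0}^{c} a^k/k!
a^5/5! = 44.040083
Σ terms (k=0..5): 1.00000 + 5.55400 + 15.42346 + 28.55396 + 39.64718 + 44.04008 = 134.218679
B = 44.040083/134.218679 = 0.328122

Final: 0.328122


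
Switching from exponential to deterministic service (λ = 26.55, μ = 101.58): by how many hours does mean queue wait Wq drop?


ρ = 26.55/101.58 = 0.2614
Wq(M/M/1) = ρ/(μ−λ) = 0.2614/75.03 = 0.003484 hr
Wq(M/D/1) = ρ/(2(μ−λ)) = 0.001742 hr
Savings = 0.003484 − 0.001742 = 0.001742 hr

Final: 0.001742 hr


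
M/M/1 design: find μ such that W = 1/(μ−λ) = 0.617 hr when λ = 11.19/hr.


W = 1/(μ−λ) ⇒ μ − λ = 1/W = 1/0.617 = 1.6207
μ = λ + 1/W = 11.19 + 1.6207 = 12.8107 per hr

Final: 12.8107 /hr


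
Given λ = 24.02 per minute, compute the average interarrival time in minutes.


Mean interarrival time = 1/λ = 1/24.02 minute = 0.04163 minute
In minutes: 0.04163 × 1 = 0.04163 min

Final: 0.04163 min


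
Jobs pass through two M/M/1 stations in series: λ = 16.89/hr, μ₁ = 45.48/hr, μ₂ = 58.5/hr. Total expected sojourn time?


Each node sees arrival rate λ = 16.89/hr (tandem ⇒ throughput preserved).
W₁ = 1/(μ₁−λ) = 1/(45.48−16.89) = 0.03498 hr
W₂ = 1/(μ₂−λ) = 1/(58.5−16.89) = 0.02403 hr
W_total = W₁ + W₂ = 0.03498 + 0.02403 = 0.05901 hr

Final: 0.05901 hr


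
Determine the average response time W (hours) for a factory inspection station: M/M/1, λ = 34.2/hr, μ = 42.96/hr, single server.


W = 1/(μ−λ) = 1/(42.96 − 34.2) = 1/8.76 = 0.1142 hr

Final: 0.1142 hr


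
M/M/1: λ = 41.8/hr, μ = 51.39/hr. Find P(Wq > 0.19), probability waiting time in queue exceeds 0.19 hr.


ρ = 41.8/51.39 = 0.8134
P(Wq > t) = ρ·e^{−(μ−λ)t} = 0.8134·e^{−1.8221}
= 0.8134·0.161686 = 0.131513

Final: 0.131513


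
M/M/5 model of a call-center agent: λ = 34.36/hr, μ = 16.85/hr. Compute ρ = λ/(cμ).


ρ = λ/(cμ) = 34.36/(5·16.85) = 34.36/84.25 = 0.4078

Final: 0.4078


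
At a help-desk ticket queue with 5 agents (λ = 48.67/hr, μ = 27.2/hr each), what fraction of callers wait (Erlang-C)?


a = λ/μ = 1.7893; ρ = a/5 = 0.3579
P₀ = 0.166384 (from M/M/c formula)
C(c,a) = [a^c/(c!(1−ρ))]·P₀ = [18.34266/(120·0.6421)]·0.166384
= 0.23804·0.166384 = 0.039607

Final: 0.039607


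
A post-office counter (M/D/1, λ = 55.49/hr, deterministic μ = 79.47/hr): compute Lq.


ρ = 55.49/79.47 = 0.6983
M/D/1: Lq = ρ²/(2(1−ρ)) = 0.4876/(2·0.3017) = 0.80788

Final: 0.80788


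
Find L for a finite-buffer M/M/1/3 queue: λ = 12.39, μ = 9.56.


ρ = 12.39/9.56 = 1.2960
L = ρ[1 − (K+1)ρ^K + Kρ^(K+1)] / [(1−ρ)(1−ρ^(K+1))]
Numerator: 1.2960·(1 − 4·2.176909 + 3·2.821329) = 0.980249
Denominator: (-0.2960)·(-1.821329) = 0.539159
L = 0.980249/0.539159 = 1.8181

Final: 1.8181


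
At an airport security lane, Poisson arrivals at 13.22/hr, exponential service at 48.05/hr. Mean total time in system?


W = 1/(μ−λ) = 1/(48.05 − 13.22) = 1/34.83 = 0.02871 hr

Final: 0.02871 hr


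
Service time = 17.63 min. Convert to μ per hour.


μ = 1/(service time) in consistent units.
1 hour = 60 min, so μ = 60/17.63 = 3.4033 per hour

Final: 3.4033 /hr


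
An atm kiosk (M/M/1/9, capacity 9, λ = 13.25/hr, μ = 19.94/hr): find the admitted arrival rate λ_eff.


ρ = 0.6645; P_K = (1−ρ)ρ^9/(1−ρ^10) = 0.008619
λ_eff = λ(1 − P_K) = 13.25·(1 − 0.008619) = 13.25·0.991381 = 13.1358 /hr

Final: 13.1358 /hr


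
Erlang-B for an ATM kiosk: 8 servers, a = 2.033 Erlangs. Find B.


B(c,a) = (a^c/c!) / Σ_{k=0}^{c} a^k/k!
a^8/8! = 0.007237
Σ terms (k=0..8): 1.00000 + 2.03300 + 2.06654 + 1.40043 + 0.71177 + 0.28940 + 0.09806 + 0.02848 + 0.007237 = 7.634922
B = 0.007237/7.634922 = 0.0009479

Final: 0.0009479


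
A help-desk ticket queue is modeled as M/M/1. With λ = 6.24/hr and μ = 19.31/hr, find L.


ρ = λ/μ = 6.24/19.31 = 0.3231
L = ρ/(1−ρ) = 0.3231/(1 − 0.3231) = 0.3231/0.6769 = 0.4774

Final: 0.4774


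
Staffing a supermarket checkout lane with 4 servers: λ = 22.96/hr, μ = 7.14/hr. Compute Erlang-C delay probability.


a = λ/μ = 3.2157; ρ = a/4 = 0.8039
P₀ = 0.026560 (from M/M/c formula)
C(c,a) = [a^c/(c!(1−ρ))]·P₀ = [106.92880/(24·0.1961)]·0.026560
= 22.72237·0.026560 = 0.603509

Final: 0.603509


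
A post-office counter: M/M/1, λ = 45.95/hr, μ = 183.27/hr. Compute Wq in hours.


ρ = 45.95/183.27 = 0.2507
Wq = ρ/(μ−λ) = 0.2507/(183.27 − 45.95) = 0.2507/137.32 = 0.001826 hr

Final: 0.001826 hr


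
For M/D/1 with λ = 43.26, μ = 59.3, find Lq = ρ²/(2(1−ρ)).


ρ = 43.26/59.3 = 0.7295
M/D/1: Lq = ρ²/(2(1−ρ)) = 0.5322/(2·0.2705) = 0.98375

Final: 0.98375


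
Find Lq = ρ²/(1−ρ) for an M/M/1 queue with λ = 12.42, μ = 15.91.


ρ = 12.42/15.91 = 0.7806
Lq = ρ²/(1−ρ) = 0.6094/0.2194 = 2.7781

Final: 2.7781


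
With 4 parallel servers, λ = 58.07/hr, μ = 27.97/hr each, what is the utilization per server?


ρ = λ/(cμ) = 58.07/(4·27.97) = 58.07/111.88 = 0.5190

Final: 0.5190


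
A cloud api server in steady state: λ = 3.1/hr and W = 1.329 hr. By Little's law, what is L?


L = λW = 3.1·1.329 = 4.1199

Final: 4.1199


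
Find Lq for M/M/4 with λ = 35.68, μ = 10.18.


a = λ/μ = 3.5049; ρ = a/4 = 0.8762
P₀ = 0.014572
Lq = P₀·a^c·ρ / (c!·(1−ρ)²) = 0.014572·150.90661·0.8762/(24·0.01532)
= 5.24072

Final: 5.24072


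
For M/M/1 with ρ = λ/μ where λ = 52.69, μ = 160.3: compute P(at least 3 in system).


ρ = 52.69/160.3 = 0.3287
P(N ≥ n) = ρ^n = 0.3287^3 = 0.035513

Final: 0.035513


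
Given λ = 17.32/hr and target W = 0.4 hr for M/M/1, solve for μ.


W = 1/(μ−λ) ⇒ μ − λ = 1/W = 1/0.4 = 2.5000
μ = λ + 1/W = 17.32 + 2.5000 = 19.8200 per hr

Final: 19.8200 /hr


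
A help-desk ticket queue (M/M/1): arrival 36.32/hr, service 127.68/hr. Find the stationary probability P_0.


ρ = 36.32/127.68 = 0.2845
P_n = (1−ρ)·ρ^n = (1 − 0.2845)·0.2845^0 = 0.7155·1.000000 = 0.715539

Final: 0.715539


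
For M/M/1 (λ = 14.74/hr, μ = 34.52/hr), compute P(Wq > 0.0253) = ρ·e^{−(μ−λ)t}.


ρ = 14.74/34.52 = 0.4270
P(Wq > t) = ρ·e^{−(μ−λ)t} = 0.4270·e^{−0.5004}
= 0.4270·0.606267 = 0.258876

Final: 0.258876


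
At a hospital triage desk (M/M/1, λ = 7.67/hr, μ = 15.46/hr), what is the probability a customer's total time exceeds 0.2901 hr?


W ~ Exponential(μ−λ) for M/M/1.
μ − λ = 15.46 − 7.67 = 7.7900
P(W > t) = e^{−(μ−λ)t} = e^{−2.2599} = 0.104363

Final: 0.104363


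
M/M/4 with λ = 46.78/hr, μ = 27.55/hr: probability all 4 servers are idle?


a = λ/μ = 46.78/27.55 = 1.6980; ρ = a/c = 0.4245
Σ_{k=0}^{3} a^k/k! (terms k=0..3) = 1.00000 + 1.69800 + 1.44161 + 0.81595 = 4.95556
Tail: a^4/(4!(1−ρ)) = 8.31294/(24·0.5755) = 0.60186
P₀ = 1/(4.95556 + 0.60186) = 1/5.55743 = 0.179939

Final: 0.179939


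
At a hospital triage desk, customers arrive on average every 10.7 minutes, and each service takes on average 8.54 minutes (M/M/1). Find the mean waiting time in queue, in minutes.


λ = 60/10.7 = 5.6075 /hr
μ = 60/8.54 = 7.0258 /hr
ρ = λ/μ = 5.6075/7.0258 = 0.7981
Wq = ρ/(μ−λ) = 0.7981/(7.0258−5.6075) = 0.56274 hr
In minutes: 0.56274·60 = 33.765 min

Final: 33.765 min


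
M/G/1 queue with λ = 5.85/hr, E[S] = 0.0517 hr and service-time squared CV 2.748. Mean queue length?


ρ = λ·E[S] = 5.85·0.0517 = 0.3024
Lq = ρ²(1+C_s²)/(2(1−ρ)) = 0.09147·(1+2.748)/(2·0.6976)
= 0.09147·3.7480/1.3951 = 0.24574

Final: 0.24574


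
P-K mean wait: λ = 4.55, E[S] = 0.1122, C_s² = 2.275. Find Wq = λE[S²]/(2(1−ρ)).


ρ = λ·E[S] = 4.55·0.1122 = 0.5105
E[S²] = E[S]²(1+C_s²) = 0.1122²·(1+2.275) = 0.041228
Wq = λ·E[S²]/(2(1−ρ)) = 4.55·0.041228/(2·0.4895) = 0.19162 hr

Final: 0.19162 hr


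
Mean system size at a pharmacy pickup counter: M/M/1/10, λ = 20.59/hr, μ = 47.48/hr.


ρ = 20.59/47.48 = 0.4337
L = ρ[1 − (K+1)ρ^K + Kρ^(K+1)] / [(1−ρ)(1−ρ^(K+1))]
Numerator: 0.4337·(1 − 11·0.0002352 + 10·0.0001020) = 0.432977
Denominator: (0.5663)·(0.999898) = 0.566286
L = 0.432977/0.566286 = 0.7646

Final: 0.7646


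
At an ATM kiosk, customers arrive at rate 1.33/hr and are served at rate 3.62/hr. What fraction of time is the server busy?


ρ = λ/μ = 1.33/3.62 = 0.3674

Final: 0.3674


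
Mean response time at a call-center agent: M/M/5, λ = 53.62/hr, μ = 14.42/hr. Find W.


a = 3.7184; ρ = 0.7437; P₀ = 0.019501
Lq = P₀·a^c·ρ/(c!(1−ρ)²) = 1.30779
Wq = Lq/λ = 1.30779/53.62 = 0.02439 hr
W = Wq + 1/μ = 0.02439 + 0.06935 = 0.09374 hr

Final: 0.09374 hr


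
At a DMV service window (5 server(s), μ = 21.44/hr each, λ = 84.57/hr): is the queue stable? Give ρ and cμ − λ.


Total capacity cμ = 5·21.44 = 107.20/hr
ρ = λ/(cμ) = 84.57/107.20 = 0.7889
Stable ⇔ ρ < 1: YES
Spare capacity = cμ − λ = 107.20 − 84.57 = 22.63/hr

Final: ρ = 0.7889; stable; margin = 22.63/hr


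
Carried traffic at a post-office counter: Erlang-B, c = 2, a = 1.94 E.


B(2,1.94) = 0.390269 (Erlang-B)
Carried load = a(1 − B) = 1.94·(1 − 0.390269) = 1.94·0.609731 = 1.1829 E

Final: 1.1829 Erlangs


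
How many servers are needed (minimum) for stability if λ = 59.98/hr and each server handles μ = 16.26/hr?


Stability requires cμ > λ ⇔ c > λ/μ.
λ/μ = 59.98/16.26 = 3.6888
Minimum integer c = ⌊3.6888⌋ + 1 = 4
Check: 4·16.26 = 65.04 > 59.98, while 3·16.26 = 48.78 ≤ 59.98

Final: 4 servers


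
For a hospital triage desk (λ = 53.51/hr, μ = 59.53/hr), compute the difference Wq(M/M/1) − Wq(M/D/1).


ρ = 53.51/59.53 = 0.8989
Wq(M/M/1) = ρ/(μ−λ) = 0.8989/6.02 = 0.14931 hr
Wq(M/D/1) = ρ/(2(μ−λ)) = 0.07466 hr
Savings = 0.14931 − 0.07466 = 0.07466 hr

Final: 0.07466 hr


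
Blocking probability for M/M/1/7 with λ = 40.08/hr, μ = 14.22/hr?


ρ = λ/μ = 40.08/14.22 = 2.8186
P_K = (1−ρ)ρ^K/(1−ρ^(K+1)) = (-1.8186·1413.177829)/(1 − 3983.134134)
= -2569.956305/-3982.134134 = 0.645372

Final: 0.645372


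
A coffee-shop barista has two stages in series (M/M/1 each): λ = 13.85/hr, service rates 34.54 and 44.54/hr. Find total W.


Each node sees arrival rate λ = 13.85/hr (tandem ⇒ throughput preserved).
W₁ = 1/(μ₁−λ) = 1/(34.54−13.85) = 0.04833 hr
W₂ = 1/(μ₂−λ) = 1/(44.54−13.85) = 0.03258 hr
W_total = W₁ + W₂ = 0.04833 + 0.03258 = 0.08092 hr

Final: 0.08092 hr


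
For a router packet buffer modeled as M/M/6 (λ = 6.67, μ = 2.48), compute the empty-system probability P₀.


a = λ/μ = 6.67/2.48 = 2.6895; ρ = a/c = 0.4483
Σ_{k=0}^{5} a^k/k! (terms k=0..5) = 1.00000 + 2.68952 + 3.61675 + 3.24243 + 2.18014 + 1.17271 = 13.90155
Tail: a^6/(6!(1−ρ)) = 378.48173/(720·0.5517) = 0.95274
P₀ = 1/(13.90155 + 0.95274) = 1/14.85429 = 0.067321

Final: 0.067321


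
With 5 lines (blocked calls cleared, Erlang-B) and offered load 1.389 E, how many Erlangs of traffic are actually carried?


B(5,1.389) = 0.010775 (Erlang-B)
Carried load = a(1 − B) = 1.389·(1 − 0.010775) = 1.389·0.989225 = 1.3740 E

Final: 1.3740 Erlangs


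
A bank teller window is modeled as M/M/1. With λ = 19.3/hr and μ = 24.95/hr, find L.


ρ = λ/μ = 19.3/24.95 = 0.7735
L = ρ/(1−ρ) = 0.7735/(1 − 0.7735) = 0.7735/0.2265 = 3.4159

Final: 3.4159


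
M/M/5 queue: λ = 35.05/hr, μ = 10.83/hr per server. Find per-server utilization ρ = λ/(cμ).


ρ = λ/(cμ) = 35.05/(5·10.83) = 35.05/54.15 = 0.6473

Final: 0.6473


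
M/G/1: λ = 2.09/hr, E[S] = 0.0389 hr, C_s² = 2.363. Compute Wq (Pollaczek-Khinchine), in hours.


ρ = λ·E[S] = 2.09·0.0389 = 0.08130
E[S²] = E[S]²(1+C_s²) = 0.0389²·(1+2.363) = 0.005089
Wq = λ·E[S²]/(2(1−ρ)) = 2.09·0.005089/(2·0.9187) = 0.005789 hr

Final: 0.005789 hr
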